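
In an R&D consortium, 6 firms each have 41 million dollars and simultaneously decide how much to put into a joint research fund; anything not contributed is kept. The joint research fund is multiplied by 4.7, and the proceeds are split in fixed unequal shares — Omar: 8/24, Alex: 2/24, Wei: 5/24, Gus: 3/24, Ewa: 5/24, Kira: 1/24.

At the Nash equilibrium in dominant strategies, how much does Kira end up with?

Each unit j contributes comes back to j as 4.7 × (j's share), so j prefers to contribute only if that share exceeds 1/4.7 = 0.2128; otherwise keeping the unit dominates.
Only Omar (8/24) clears that bar, contributing 41; the remaining 5 contribute 0. Total contributed: 41.
Kira keeps 41 and receives 4.7 × 41 × 1/24 = 8.03 from the joint research fund, for a payoff of 49.03.

49.03 million dollars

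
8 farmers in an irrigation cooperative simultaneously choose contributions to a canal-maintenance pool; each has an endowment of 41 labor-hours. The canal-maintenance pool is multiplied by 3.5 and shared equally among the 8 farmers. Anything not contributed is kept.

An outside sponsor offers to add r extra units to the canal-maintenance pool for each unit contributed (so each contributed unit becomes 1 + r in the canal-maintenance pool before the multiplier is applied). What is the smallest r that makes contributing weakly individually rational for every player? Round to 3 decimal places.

With matching at rate r, one contributed unit becomes (1 + r) in the canal-maintenance pool and returns 3.5 × (1 + r) / 8 to the contributor.
Setting this equal to 1: 1 + r = 8/3.5 = 2.2857.
So the minimum matching rate is r = 2.2857 − 1 = 1.286.

1.286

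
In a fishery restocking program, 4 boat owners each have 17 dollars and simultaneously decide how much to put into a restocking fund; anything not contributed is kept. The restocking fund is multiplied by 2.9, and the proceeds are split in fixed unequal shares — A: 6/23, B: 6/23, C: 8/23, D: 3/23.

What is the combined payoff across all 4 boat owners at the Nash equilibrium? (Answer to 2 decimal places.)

Player j's private return per contributed unit is 2.9 × (j's share). Contributing is weakly dominant for j when that share is at least 1/2.9 = 0.3448, and contributing 0 is dominant otherwise.
C alone (share 8/23) is above the threshold, contributing 17; the remaining 3 contribute 0. Total contributed: 17.
The restocking fund pays out 2.9 × 17 = 49.30 in total (split across the unequal shares, but the aggregate is all that matters for the group sum).
The 3 free-riders keep 17 each, adding 51. Group total = 51 + 49.30 = 100.30.

100.30 dollars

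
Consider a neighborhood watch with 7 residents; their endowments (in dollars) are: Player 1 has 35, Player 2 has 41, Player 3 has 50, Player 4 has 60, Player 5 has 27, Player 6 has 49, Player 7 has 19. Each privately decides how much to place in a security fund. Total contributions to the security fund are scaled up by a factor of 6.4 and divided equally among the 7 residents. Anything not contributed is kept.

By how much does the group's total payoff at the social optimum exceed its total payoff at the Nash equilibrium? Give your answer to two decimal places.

The private return per contributed unit is 6.4/7 = 0.9143 < 1 for every player regardless of endowment, so the Nash equilibrium is zero contribution and the group total is Σ E_j = 35 + 41 + 50 + 60 + 27 + 49 + 19 = 281.
Each contributed unit returns 6.400 to the group, so the social optimum is full contribution by everyone: group total = 6.400 × 281 = 1798.40.
Efficiency loss = (6.400 − 1) × 281 = 1517.40.

1517.40 dollars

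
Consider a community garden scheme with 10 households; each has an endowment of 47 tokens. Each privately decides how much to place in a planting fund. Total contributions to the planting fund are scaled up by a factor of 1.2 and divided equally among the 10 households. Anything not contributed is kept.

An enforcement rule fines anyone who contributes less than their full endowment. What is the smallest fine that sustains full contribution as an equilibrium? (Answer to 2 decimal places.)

Given the others contribute fully, the best deviation is to contribute 0 (any partial contribution still incurs the fine and gives up units whose private return 0.1200 is below 1).
Deviating from 47 to 0 saves 47 tokens but forfeits the deviator's share of the drop in the planting fund: 1.2/10 × 47 = 5.64.
So the deviation gain is 47 − 5.64 = 41.36, and the fine must be at least 41.36 tokens to wipe it out.

41.36 tokens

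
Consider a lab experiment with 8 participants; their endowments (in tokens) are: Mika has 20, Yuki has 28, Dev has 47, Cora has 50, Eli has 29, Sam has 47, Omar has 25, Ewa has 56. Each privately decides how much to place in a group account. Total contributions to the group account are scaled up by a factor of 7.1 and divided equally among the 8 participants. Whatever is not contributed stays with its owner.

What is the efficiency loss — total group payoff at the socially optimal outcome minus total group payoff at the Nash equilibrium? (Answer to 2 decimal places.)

The private return per contributed unit is 7.1/8 = 0.8875 < 1 for every player regardless of endowment, so the Nash equilibrium is zero contribution and the group total is Σ E_j = 20 + 28 + 47 + 50 + 29 + 47 + 25 + 56 = 302.
Each contributed unit returns 7.100 to the group, so the social optimum is full contribution by everyone: group total = 7.100 × 302 = 2144.20.
Efficiency loss = (7.100 − 1) × 302 = 1842.20.

1842.20 tokens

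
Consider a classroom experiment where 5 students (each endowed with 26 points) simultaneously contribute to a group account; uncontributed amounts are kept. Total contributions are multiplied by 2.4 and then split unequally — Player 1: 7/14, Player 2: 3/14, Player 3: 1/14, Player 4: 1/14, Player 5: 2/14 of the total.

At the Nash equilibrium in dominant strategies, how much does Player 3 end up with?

30.46 points

Player j's private return per contributed unit is 2.4 × (j's share). Contributing is weakly dominant for j when that share is at least 1/2.4 = 0.4167, and contributing 0 is dominant otherwise.
Only Player 1 (7/14) clears that bar, contributing 26; the remaining 4 contribute 0. Total contributed: 26.
Player 3 keeps 26 and receives 2.4 × 26 × 1/14 = 4.46 from the group account, for a payoff of 30.46.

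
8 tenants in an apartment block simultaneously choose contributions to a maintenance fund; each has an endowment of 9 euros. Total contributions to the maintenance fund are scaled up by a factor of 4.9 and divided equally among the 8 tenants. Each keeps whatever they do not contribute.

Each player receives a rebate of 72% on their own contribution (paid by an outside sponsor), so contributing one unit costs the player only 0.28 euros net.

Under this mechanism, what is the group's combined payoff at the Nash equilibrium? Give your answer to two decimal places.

404.64 euros

With the mechanism, a contributed unit returns (4.9/8) / 0.28 = 2.1875 per unit of net cost to the contributor — now above 1 — so contributing fully is weakly dominant for every player.
At the Nash equilibrium everyone contributes 9. Group total payoff = 8 × (9 × 0.72 + 4.9 × 9) = 404.64.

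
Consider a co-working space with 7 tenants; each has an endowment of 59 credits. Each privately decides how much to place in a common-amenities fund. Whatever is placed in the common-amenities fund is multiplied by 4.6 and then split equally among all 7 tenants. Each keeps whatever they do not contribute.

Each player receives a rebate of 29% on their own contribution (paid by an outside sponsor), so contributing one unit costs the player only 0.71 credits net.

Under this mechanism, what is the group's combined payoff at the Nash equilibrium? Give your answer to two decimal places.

413.00 credits

With the mechanism, a contributed unit returns (4.6/7) / 0.71 = 0.9256 per unit of net cost — still below 1 — so contributing 0 remains dominant for every player.
At the Nash equilibrium no one contributes; group total payoff = 7 × 59 = 413.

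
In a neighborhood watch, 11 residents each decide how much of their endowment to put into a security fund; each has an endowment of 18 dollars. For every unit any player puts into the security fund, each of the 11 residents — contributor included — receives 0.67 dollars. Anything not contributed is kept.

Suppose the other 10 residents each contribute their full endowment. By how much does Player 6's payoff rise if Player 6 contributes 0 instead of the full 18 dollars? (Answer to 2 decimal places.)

5.94 dollars

Switching from a contribution of 18 to 0 lets Player 6 keep an extra 18 dollars, but lowers the security fund by 18, which costs Player 6 their own share of that drop: 0.67 × 18 = 12.06.
Net gain = 18 − 12.06 = 5.94. The private return per contributed unit (0.67) is below 1, so free-riding is indeed the best response regardless of what the others do.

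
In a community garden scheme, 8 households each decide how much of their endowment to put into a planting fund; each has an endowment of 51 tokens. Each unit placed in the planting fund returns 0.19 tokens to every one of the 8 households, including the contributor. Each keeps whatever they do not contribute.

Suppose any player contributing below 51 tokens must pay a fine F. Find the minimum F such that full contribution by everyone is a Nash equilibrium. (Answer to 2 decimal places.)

Given the others contribute fully, the best deviation is to contribute 0 (any partial contribution still incurs the fine and gives up units whose private return 0.19 is below 1).
Deviating from 51 to 0 saves 51 tokens but forfeits the deviator's share of the drop in the planting fund: 0.19 × 51 = 9.69.
So the deviation gain is 51 − 9.69 = 41.31, and the fine must be at least 41.31 tokens to wipe it out.

41.31 tokens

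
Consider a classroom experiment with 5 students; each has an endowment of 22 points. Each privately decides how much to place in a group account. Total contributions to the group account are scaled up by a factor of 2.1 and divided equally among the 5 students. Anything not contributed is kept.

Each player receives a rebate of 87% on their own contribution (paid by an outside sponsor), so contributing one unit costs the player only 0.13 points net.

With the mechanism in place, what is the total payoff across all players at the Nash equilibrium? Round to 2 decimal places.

326.70 points

The effective private return per unit is now (2.1/5) / 0.13 = 3.2308 > 1, so every player's dominant strategy flips to full contribution.
So the Nash equilibrium is full contribution by all 5; the group earns 5 × (22 × 0.87 + 2.1 × 22) = 326.70.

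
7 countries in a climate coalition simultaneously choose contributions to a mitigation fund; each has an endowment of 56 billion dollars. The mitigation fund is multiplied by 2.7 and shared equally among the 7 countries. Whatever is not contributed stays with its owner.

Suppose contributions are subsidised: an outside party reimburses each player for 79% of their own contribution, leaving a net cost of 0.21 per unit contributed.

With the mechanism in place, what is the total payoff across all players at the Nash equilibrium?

1368.08 billion dollars

Under the mechanism each unit contributed yields (2.7/7) / 0.21 = 1.8367 back to its contributor per unit of net cost, which exceeds 1, making full contribution the dominant choice for everyone.
So the Nash equilibrium is full contribution by all 7; the group earns 7 × (56 × 0.79 + 2.7 × 56) = 1368.08.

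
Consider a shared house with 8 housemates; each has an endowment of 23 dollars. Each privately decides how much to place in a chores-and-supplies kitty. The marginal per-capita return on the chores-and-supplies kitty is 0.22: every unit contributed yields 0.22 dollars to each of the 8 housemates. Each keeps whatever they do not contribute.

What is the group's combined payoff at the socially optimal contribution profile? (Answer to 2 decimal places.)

323.84 dollars

Each contributed unit returns 1.760 to the group as a whole (0.22 to each of 8 players), which exceeds 1, so the social optimum is full contribution: group total = 1.760 × 184 = 323.84.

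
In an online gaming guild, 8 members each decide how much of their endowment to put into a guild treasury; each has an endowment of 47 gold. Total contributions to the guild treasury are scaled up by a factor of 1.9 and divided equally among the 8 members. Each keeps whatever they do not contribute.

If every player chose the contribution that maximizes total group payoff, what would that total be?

714.40 gold

Each contributed unit returns 1.900 to the group as a whole (0.2375 to each of 8 players), which exceeds 1, so the social optimum is full contribution: group total = 1.900 × 376 = 714.40.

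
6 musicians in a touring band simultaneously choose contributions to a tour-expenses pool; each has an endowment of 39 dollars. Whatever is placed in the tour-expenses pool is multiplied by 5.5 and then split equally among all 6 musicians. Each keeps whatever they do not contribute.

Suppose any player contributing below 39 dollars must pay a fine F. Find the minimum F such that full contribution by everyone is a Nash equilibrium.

3.25 dollars

Given the others contribute fully, the best deviation is to contribute 0 (any partial contribution still incurs the fine and gives up units whose private return 0.9167 is below 1).
Deviating from 39 to 0 saves 39 dollars but forfeits the deviator's share of the drop in the tour-expenses pool: 5.5/6 × 39 = 35.75.
So the deviation gain is 39 − 35.75 = 3.25, and the fine must be at least 3.25 dollars to wipe it out.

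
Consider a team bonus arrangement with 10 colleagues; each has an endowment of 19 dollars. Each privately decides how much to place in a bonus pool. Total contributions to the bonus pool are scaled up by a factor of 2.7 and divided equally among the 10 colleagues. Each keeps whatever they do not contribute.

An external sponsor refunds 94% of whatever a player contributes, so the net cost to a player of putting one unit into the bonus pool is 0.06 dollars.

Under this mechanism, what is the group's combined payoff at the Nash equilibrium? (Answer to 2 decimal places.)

691.60 dollars

Under the mechanism each unit contributed yields (2.7/10) / 0.06 = 4.5000 back to its contributor per unit of net cost, which exceeds 1, making full contribution the dominant choice for everyone.
So the Nash equilibrium is full contribution by all 10; the group earns 10 × (19 × 0.94 + 2.7 × 19) = 691.60.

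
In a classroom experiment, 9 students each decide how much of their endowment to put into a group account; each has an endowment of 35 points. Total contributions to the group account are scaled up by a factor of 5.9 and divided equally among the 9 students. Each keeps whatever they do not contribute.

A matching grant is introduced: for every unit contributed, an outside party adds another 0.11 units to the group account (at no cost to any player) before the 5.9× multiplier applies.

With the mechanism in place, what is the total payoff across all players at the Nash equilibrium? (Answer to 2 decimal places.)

The effective private return is 5.9 × 1.11 / 9 = 0.7277, which is still under 1, so the mechanism doesn't change anyone's dominant strategy: zero contribution.
Everyone keeps their endowment and the group total is 9 × 35 = 315.

315.00 points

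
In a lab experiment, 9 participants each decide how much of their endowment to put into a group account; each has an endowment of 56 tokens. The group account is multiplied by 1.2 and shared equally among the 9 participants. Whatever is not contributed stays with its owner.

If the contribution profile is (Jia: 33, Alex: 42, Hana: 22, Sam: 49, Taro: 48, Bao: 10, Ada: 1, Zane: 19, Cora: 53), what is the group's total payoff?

559.40 tokens

Total contributed: 33 + 42 + 22 + 49 + 48 + 10 + 1 + 19 + 53 = 277; total kept: 9 × 56 − 277 = 227.
The group account pays out 1.2 × 277 = 332.40 in aggregate.
Group total = 227 + 332.40 = 559.40.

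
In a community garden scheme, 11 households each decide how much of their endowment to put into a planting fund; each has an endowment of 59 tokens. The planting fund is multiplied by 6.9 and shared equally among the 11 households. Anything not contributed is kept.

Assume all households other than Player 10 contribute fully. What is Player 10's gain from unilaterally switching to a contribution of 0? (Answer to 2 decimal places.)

Switching from a contribution of 59 to 0 lets Player 10 keep an extra 59 tokens, but lowers the planting fund by 59, which costs Player 10 their own share of that drop: 6.9/11 × 59 = 37.01.
Net gain = 59 − 37.01 = 21.99. The private return per contributed unit (0.6273) is below 1, so free-riding is indeed the best response regardless of what the others do.

21.99 tokens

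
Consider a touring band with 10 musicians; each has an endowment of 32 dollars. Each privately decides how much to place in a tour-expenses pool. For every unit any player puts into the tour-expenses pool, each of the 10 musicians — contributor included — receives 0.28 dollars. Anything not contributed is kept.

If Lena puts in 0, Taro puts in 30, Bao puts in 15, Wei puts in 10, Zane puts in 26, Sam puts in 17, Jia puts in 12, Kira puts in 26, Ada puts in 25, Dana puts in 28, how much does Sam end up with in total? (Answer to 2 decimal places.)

67.92 dollars

Total contributed: 0 + 30 + 15 + 10 + 26 + 17 + 12 + 26 + 25 + 28 = 189.
Each receives 0.28 × 189 = 52.92 from the tour-expenses pool.
Sam keeps 32 − 17 = 15, so Sam's payoff is 15 + 52.92 = 67.92.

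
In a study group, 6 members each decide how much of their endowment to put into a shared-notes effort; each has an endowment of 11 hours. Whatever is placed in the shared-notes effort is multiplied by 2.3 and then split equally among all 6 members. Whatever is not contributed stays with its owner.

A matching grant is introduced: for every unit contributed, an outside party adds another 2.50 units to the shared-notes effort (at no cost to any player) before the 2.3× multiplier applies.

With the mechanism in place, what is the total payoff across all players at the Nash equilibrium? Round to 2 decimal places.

531.30 hours

With the mechanism, a contributed unit returns 2.3 × 3.50 / 6 = 1.3417 per unit of net cost to the contributor — now above 1 — so contributing fully is weakly dominant for every player.
At the Nash equilibrium everyone contributes 11. Group total payoff = 2.3 × 3.50 × 66 = 531.30.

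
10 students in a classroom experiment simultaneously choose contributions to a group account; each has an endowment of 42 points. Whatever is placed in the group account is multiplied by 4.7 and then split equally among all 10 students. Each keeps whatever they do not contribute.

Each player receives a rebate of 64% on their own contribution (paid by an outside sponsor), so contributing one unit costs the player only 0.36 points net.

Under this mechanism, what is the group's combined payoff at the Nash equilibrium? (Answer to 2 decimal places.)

2242.80 points

The effective private return per unit is now (4.7/10) / 0.36 = 1.3056 > 1, so every player's dominant strategy flips to full contribution.
At the Nash equilibrium everyone contributes 42. Group total payoff = 10 × (42 × 0.64 + 4.7 × 42) = 2242.80.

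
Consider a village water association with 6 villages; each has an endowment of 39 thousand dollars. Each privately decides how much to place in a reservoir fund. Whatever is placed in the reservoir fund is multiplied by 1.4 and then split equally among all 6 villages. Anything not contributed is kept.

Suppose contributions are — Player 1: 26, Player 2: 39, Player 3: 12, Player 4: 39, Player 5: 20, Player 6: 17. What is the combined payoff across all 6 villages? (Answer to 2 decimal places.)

Total contributed: 26 + 39 + 12 + 39 + 20 + 17 = 153; total kept: 6 × 39 − 153 = 81.
The reservoir fund pays out 1.4 × 153 = 214.20 in aggregate.
Group total = 81 + 214.20 = 295.20.

295.20 thousand dollars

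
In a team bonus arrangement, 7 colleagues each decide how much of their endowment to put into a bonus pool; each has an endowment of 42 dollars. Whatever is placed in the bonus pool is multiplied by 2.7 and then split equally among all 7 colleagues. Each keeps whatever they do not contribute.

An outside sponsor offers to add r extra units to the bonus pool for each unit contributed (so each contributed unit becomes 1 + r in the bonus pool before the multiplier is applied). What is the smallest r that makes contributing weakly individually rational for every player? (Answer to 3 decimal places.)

1.593

With matching at rate r, one contributed unit becomes (1 + r) in the bonus pool and returns 2.7 × (1 + r) / 7 to the contributor.
Setting this equal to 1: 1 + r = 7/2.7 = 2.5926.
So the minimum matching rate is r = 2.5926 − 1 = 1.593.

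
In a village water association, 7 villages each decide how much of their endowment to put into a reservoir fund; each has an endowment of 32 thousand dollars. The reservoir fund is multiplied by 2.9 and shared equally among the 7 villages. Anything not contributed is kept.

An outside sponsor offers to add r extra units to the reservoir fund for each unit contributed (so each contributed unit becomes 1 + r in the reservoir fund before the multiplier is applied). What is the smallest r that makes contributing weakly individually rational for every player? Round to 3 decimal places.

1.414

With matching at rate r, one contributed unit becomes (1 + r) in the reservoir fund and returns 2.9 × (1 + r) / 7 to the contributor.
Setting this equal to 1: 1 + r = 7/2.9 = 2.4138.
So the minimum matching rate is r = 2.4138 − 1 = 1.414.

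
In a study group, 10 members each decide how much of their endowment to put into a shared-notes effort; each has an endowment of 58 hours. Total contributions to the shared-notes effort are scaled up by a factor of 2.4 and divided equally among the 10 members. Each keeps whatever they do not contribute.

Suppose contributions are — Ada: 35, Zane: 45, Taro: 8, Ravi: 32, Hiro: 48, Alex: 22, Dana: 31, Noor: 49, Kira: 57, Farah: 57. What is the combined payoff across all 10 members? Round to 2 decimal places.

1117.60 hours

Total contributed: 35 + 45 + 8 + 32 + 48 + 22 + 31 + 49 + 57 + 57 = 384; total kept: 10 × 58 − 384 = 196.
The shared-notes effort pays out 2.4 × 384 = 921.60 in aggregate.
Group total = 196 + 921.60 = 1117.60.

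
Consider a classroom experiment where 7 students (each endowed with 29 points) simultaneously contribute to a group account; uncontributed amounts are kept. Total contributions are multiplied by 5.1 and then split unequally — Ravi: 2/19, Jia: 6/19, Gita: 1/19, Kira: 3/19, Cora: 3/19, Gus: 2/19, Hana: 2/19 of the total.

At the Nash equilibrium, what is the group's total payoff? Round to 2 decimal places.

321.90 points

For player j, contributing a unit is worthwhile iff 5.1 × (j's share) ≥ 1, i.e. iff j's share is at least 0.1961.
The only share above 0.1961 is Jia's 6/19, contributing 29; the remaining 6 contribute 0. Total contributed: 29.
The group account pays out 5.1 × 29 = 147.90 in total (split across the unequal shares, but the aggregate is all that matters for the group sum).
The 6 free-riders keep 29 each, adding 174. Group total = 174 + 147.90 = 321.90.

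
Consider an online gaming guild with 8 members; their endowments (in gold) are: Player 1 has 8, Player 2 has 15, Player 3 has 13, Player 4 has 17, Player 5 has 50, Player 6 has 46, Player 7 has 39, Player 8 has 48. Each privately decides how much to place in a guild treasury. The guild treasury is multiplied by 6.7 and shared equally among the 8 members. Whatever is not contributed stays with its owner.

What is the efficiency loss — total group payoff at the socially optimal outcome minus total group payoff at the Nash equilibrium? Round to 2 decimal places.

The private return per contributed unit is 6.7/8 = 0.8375 < 1 for every player regardless of endowment, so the Nash equilibrium is zero contribution and the group total is Σ E_j = 8 + 15 + 13 + 17 + 50 + 46 + 39 + 48 = 236.
Each contributed unit returns 6.700 to the group, so the social optimum is full contribution by everyone: group total = 6.700 × 236 = 1581.20.
Efficiency loss = (6.700 − 1) × 236 = 1345.20.

1345.20 gold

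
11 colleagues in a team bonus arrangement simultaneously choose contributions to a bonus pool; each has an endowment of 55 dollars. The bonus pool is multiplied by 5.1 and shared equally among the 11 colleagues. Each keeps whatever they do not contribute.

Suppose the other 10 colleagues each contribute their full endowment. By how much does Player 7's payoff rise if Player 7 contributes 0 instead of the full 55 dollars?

29.50 dollars

Switching from a contribution of 55 to 0 lets Player 7 keep an extra 55 dollars, but lowers the bonus pool by 55, which costs Player 7 their own share of that drop: 5.1/11 × 55 = 25.50.
Net gain = 55 − 25.50 = 29.50. The private return per contributed unit (0.4636) is below 1, so free-riding is indeed the best response regardless of what the others do.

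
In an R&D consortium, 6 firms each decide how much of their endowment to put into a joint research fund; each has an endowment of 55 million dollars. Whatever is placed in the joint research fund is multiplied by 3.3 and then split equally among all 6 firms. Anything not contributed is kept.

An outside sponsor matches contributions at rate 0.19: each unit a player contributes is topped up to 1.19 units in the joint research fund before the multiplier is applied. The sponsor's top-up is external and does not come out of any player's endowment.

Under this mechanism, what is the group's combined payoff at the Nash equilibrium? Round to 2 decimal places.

The effective private return is 3.3 × 1.19 / 6 = 0.6545, which is still under 1, so the mechanism doesn't change anyone's dominant strategy: zero contribution.
At the Nash equilibrium no one contributes; group total payoff = 6 × 55 = 330.

330.00 million dollars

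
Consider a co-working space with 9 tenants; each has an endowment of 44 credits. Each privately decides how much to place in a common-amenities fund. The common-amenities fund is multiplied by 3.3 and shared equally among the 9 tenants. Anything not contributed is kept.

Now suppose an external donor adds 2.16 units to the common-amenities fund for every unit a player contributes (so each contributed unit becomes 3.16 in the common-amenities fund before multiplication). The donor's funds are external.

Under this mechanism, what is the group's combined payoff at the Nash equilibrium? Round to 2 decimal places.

4129.49 credits

With the mechanism, a contributed unit returns 3.3 × 3.16 / 9 = 1.1587 per unit of net cost to the contributor — now above 1 — so contributing fully is weakly dominant for every player.
So the Nash equilibrium is full contribution by all 9; the group earns 3.3 × 3.16 × 396 = 4129.49.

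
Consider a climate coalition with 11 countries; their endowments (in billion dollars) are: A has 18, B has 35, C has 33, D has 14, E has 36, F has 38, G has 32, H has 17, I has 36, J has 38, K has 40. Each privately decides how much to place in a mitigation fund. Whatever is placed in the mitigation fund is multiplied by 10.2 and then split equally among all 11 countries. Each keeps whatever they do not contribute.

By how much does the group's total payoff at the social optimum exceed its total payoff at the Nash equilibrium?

The private return per contributed unit is 10.2/11 = 0.9273 < 1 for every player regardless of endowment, so the Nash equilibrium is zero contribution and the group total is Σ E_j = 18 + 35 + 33 + 14 + 36 + 38 + 32 + 17 + 36 + 38 + 40 = 337.
Each contributed unit returns 10.200 to the group, so the social optimum is full contribution by everyone: group total = 10.200 × 337 = 3437.40.
Efficiency loss = (10.200 − 1) × 337 = 3100.40.

3100.40 billion dollars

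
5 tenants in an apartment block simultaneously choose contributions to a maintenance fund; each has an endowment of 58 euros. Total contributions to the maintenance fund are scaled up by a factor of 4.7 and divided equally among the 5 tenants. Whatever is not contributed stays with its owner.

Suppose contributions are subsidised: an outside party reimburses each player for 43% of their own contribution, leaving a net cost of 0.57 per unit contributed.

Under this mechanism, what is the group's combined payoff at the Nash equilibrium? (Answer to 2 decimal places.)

1487.70 euros

Under the mechanism each unit contributed yields (4.7/5) / 0.57 = 1.6491 back to its contributor per unit of net cost, which exceeds 1, making full contribution the dominant choice for everyone.
So the Nash equilibrium is full contribution by all 5; the group earns 5 × (58 × 0.43 + 4.7 × 58) = 1487.70.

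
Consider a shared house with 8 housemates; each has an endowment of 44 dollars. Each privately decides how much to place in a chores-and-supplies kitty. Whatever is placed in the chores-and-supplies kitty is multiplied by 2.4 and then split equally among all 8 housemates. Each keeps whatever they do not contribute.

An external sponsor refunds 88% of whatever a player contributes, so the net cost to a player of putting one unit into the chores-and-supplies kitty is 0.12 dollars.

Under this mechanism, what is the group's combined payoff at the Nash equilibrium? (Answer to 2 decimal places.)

1154.56 dollars

Under the mechanism each unit contributed yields (2.4/8) / 0.12 = 2.5000 back to its contributor per unit of net cost, which exceeds 1, making full contribution the dominant choice for everyone.
At the Nash equilibrium everyone contributes 44. Group total payoff = 8 × (44 × 0.88 + 2.4 × 44) = 1154.56.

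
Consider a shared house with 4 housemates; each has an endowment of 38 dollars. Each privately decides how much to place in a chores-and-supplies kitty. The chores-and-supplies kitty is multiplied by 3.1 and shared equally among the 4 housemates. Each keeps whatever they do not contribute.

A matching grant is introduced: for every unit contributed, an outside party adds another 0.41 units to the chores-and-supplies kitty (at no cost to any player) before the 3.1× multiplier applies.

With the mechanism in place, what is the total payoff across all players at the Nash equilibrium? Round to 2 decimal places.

664.39 dollars

With the mechanism, a contributed unit returns 3.1 × 1.41 / 4 = 1.0928 per unit of net cost to the contributor — now above 1 — so contributing fully is weakly dominant for every player.
So the Nash equilibrium is full contribution by all 4; the group earns 3.1 × 1.41 × 152 = 664.39.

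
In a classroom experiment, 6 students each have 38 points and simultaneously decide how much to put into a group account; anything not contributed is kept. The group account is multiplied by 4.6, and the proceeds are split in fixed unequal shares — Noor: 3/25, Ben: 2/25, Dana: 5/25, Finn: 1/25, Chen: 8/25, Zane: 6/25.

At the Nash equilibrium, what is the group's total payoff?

For player j, contributing a unit is worthwhile iff 4.6 × (j's share) ≥ 1, i.e. iff j's share is at least 0.2174.
Chen and Zane clear that bar, contributing 38 each; the remaining 4 contribute 0. Total contributed: 76.
The group account pays out 4.6 × 76 = 349.60 in total (split across the unequal shares, but the aggregate is all that matters for the group sum).
The 4 free-riders keep 38 each, adding 152. Group total = 152 + 349.60 = 501.60.

501.60 points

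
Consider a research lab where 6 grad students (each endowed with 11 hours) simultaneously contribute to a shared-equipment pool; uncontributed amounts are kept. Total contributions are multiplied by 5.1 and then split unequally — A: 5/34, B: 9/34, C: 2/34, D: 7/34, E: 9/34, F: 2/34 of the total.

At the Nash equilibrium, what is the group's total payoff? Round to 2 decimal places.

201.30 hours

A player with share s gets back 5.1·s per unit contributed, so full contribution is dominant for anyone with s > 1/5.1 = 0.1961 and zero contribution is dominant for anyone below.
The shares above 0.1961 belong to B, D and E, contributing 11 each; the remaining 3 contribute 0. Total contributed: 33.
The shared-equipment pool pays out 5.1 × 33 = 168.30 in total (split across the unequal shares, but the aggregate is all that matters for the group sum).
The 3 free-riders keep 11 each, adding 33. Group total = 33 + 168.30 = 201.30.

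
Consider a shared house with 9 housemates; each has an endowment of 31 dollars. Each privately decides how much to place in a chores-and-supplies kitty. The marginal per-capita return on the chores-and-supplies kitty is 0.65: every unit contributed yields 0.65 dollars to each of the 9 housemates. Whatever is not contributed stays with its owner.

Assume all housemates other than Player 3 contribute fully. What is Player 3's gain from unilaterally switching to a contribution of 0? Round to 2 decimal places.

10.85 dollars

Switching from a contribution of 31 to 0 lets Player 3 keep an extra 31 dollars, but lowers the chores-and-supplies kitty by 31, which costs Player 3 their own share of that drop: 0.65 × 31 = 20.15.
Net gain = 31 − 20.15 = 10.85. The private return per contributed unit (0.65) is below 1, so free-riding is indeed the best response regardless of what the others do.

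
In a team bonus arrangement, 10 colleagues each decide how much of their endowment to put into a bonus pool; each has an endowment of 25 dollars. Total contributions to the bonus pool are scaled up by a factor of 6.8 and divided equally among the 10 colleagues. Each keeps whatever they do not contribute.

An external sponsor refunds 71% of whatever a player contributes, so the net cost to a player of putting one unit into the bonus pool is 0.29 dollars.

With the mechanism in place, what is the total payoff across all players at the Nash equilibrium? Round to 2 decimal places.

Under the mechanism each unit contributed yields (6.8/10) / 0.29 = 2.3448 back to its contributor per unit of net cost, which exceeds 1, making full contribution the dominant choice for everyone.
At the Nash equilibrium everyone contributes 25. Group total payoff = 10 × (25 × 0.71 + 6.8 × 25) = 1877.50.

1877.50 dollars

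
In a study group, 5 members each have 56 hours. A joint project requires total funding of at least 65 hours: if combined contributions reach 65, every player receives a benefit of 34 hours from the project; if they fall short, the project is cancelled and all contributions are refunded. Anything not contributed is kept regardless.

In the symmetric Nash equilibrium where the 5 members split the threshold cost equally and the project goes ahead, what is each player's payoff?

Equal share of the threshold: 65/5 = 13.
At this profile no one gains by cutting their contribution: any cut drops the total below 65, the project is cancelled, contributions are refunded, and the deviator ends with 56, which is less than 56 − 13 + 34 = 77. Contributing more than 13 just wastes the excess. So contributing exactly 13 is a best response.
Each player's payoff: 56 − 13 + 34 = 77.

77 hours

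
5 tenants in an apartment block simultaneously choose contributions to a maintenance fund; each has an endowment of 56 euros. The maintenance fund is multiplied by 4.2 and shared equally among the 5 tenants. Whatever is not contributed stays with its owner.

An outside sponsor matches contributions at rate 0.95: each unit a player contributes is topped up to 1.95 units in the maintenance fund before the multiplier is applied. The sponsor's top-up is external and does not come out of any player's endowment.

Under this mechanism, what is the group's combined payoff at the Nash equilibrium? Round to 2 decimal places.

With the mechanism, a contributed unit returns 4.2 × 1.95 / 5 = 1.6380 per unit of net cost to the contributor — now above 1 — so contributing fully is weakly dominant for every player.
So the Nash equilibrium is full contribution by all 5; the group earns 4.2 × 1.95 × 280 = 2293.20.

2293.20 euros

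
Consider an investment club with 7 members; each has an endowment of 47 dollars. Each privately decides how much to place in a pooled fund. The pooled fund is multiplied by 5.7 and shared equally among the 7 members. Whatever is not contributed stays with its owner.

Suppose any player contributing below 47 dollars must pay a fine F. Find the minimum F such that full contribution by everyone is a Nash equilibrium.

8.73 dollars

Given the others contribute fully, the best deviation is to contribute 0 (any partial contribution still incurs the fine and gives up units whose private return 0.8143 is below 1).
Deviating from 47 to 0 saves 47 dollars but forfeits the deviator's share of the drop in the pooled fund: 5.7/7 × 47 = 38.27.
So the deviation gain is 47 − 38.27 = 8.73, and the fine must be at least 8.73 dollars to wipe it out.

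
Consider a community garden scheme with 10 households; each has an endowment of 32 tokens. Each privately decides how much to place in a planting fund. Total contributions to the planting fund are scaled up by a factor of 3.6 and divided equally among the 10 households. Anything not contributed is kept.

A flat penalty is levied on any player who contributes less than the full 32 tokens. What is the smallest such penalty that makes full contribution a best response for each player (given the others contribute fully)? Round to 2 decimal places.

Given the others contribute fully, the best deviation is to contribute 0 (any partial contribution still incurs the fine and gives up units whose private return 0.3600 is below 1).
Deviating from 32 to 0 saves 32 tokens but forfeits the deviator's share of the drop in the planting fund: 3.6/10 × 32 = 11.52.
So the deviation gain is 32 − 11.52 = 20.48, and the fine must be at least 20.48 tokens to wipe it out.

20.48 tokens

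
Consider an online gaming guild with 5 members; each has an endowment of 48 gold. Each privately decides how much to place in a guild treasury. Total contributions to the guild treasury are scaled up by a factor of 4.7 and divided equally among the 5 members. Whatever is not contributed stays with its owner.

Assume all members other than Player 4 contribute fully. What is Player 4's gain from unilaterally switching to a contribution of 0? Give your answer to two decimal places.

2.88 gold

Switching from a contribution of 48 to 0 lets Player 4 keep an extra 48 gold, but lowers the guild treasury by 48, which costs Player 4 their own share of that drop: 4.7/5 × 48 = 45.12.
Net gain = 48 − 45.12 = 2.88. The private return per contributed unit (0.9400) is below 1, so free-riding is indeed the best response regardless of what the others do.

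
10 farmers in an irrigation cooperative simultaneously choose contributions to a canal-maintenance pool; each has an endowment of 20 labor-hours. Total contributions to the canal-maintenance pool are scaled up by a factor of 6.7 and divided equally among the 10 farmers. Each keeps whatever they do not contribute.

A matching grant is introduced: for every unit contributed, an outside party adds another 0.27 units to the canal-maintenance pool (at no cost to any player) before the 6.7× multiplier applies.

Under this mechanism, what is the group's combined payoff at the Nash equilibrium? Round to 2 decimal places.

With the mechanism, a contributed unit returns 6.7 × 1.27 / 10 = 0.8509 per unit of net cost — still below 1 — so contributing 0 remains dominant for every player.
At the Nash equilibrium no one contributes; group total payoff = 10 × 20 = 200.

200.00 labor-hours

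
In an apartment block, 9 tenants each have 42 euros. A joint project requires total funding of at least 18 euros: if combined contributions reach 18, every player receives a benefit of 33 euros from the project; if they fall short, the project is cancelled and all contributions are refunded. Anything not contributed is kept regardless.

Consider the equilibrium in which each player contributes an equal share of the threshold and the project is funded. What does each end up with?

73 euros

Equal share of the threshold: 18/9 = 2.
At this profile no one gains by cutting their contribution: any cut drops the total below 18, the project is cancelled, contributions are refunded, and the deviator ends with 42, which is less than 42 − 2 + 33 = 73. Contributing more than 2 just wastes the excess. So contributing exactly 2 is a best response.
Each player's payoff: 42 − 2 + 33 = 73.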